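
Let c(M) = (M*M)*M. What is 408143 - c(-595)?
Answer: 211053018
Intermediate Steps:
c(M) = M³ (c(M) = M²*M = M³)
408143 - c(-595) = 408143 - 1*(-595)³ = 408143 - 1*(-210644875) = 408143 + 210644875 = 211053018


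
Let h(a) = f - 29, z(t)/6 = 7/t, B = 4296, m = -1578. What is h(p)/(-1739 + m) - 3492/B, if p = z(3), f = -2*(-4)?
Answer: -957729/1187486 ≈ -0.80652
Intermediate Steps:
f = 8
z(t) = 42/t (z(t) = 6*(7/t) = 42/t)
p = 14 (p = 42/3 = 42*(⅓) = 14)
h(a) = -21 (h(a) = 8 - 29 = -21)
h(p)/(-1739 + m) - 3492/B = -21/(-1739 - 1578) - 3492/4296 = -21/(-3317) - 3492*1/4296 = -21*(-1/3317) - 291/358 = 21/3317 - 291/358 = -957729/1187486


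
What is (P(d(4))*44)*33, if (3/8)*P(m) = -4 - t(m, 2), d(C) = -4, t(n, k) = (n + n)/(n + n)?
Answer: -19360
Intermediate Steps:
t(n, k) = 1 (t(n, k) = (2*n)/((2*n)) = (2*n)*(1/(2*n)) = 1)
P(m) = -40/3 (P(m) = 8*(-4 - 1*1)/3 = 8*(-4 - 1)/3 = (8/3)*(-5) = -40/3)
(P(d(4))*44)*33 = -40/3*44*33 = -1760/3*33 = -19360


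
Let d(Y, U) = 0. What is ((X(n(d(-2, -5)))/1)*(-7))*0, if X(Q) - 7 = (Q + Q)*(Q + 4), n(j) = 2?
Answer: 0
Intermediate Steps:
X(Q) = 7 + 2*Q*(4 + Q) (X(Q) = 7 + (Q + Q)*(Q + 4) = 7 + (2*Q)*(4 + Q) = 7 + 2*Q*(4 + Q))
((X(n(d(-2, -5)))/1)*(-7))*0 = (((7 + 2*2² + 8*2)/1)*(-7))*0 = (((7 + 2*4 + 16)*1)*(-7))*0 = (((7 + 8 + 16)*1)*(-7))*0 = ((31*1)*(-7))*0 = (31*(-7))*0 = -217*0 = 0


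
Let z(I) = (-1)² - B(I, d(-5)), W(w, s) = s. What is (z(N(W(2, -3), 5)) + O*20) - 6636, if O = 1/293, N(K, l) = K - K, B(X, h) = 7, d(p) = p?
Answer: -1946086/293 ≈ -6641.9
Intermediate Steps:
N(K, l) = 0
O = 1/293 ≈ 0.0034130
z(I) = -6 (z(I) = (-1)² - 1*7 = 1 - 7 = -6)
(z(N(W(2, -3), 5)) + O*20) - 6636 = (-6 + (1/293)*20) - 6636 = (-6 + 20/293) - 6636 = -1738/293 - 6636 = -1946086/293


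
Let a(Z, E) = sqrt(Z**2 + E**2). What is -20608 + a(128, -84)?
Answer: -20608 + 4*sqrt(1465) ≈ -20455.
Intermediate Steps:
a(Z, E) = sqrt(E**2 + Z**2)
-20608 + a(128, -84) = -20608 + sqrt((-84)**2 + 128**2) = -20608 + sqrt(7056 + 16384) = -20608 + sqrt(23440) = -20608 + 4*sqrt(1465)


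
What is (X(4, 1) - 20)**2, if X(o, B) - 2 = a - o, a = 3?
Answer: 361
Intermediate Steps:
X(o, B) = 5 - o (X(o, B) = 2 + (3 - o) = 5 - o)
(X(4, 1) - 20)**2 = ((5 - 1*4) - 20)**2 = ((5 - 4) - 20)**2 = (1 - 20)**2 = (-19)**2 = 361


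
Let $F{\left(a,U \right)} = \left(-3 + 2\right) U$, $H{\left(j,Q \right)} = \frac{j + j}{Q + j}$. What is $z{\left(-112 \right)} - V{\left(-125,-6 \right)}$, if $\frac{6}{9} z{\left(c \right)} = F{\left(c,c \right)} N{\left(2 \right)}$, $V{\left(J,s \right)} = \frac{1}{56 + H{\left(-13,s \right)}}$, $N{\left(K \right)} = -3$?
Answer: $- \frac{549379}{1090} \approx -504.02$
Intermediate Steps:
$H{\left(j,Q \right)} = \frac{2 j}{Q + j}$
$V{\left(J,s \right)} = \frac{1}{56 - \frac{26}{-13 + s}}$ ($V{\left(J,s \right)} = \frac{1}{56 + 2 \left(-13\right) \frac{1}{s - 13}} = \frac{1}{56 + 2 \left(-13\right) \frac{1}{-13 + s}} = \frac{1}{56 - \frac{26}{-13 + s}}$)
$F{\left(a,U \right)} = - U$
$z{\left(c \right)} = \frac{9 c}{2}$ ($z{\left(c \right)} = \frac{3 - c \left(-3\right)}{2} = \frac{3 \cdot 3 c}{2} = \frac{9 c}{2}$)
$z{\left(-112 \right)} - V{\left(-125,-6 \right)} = \frac{9}{2} \left(-112\right) - \frac{-13 - 6}{2 \left(-377 + 28 \left(-6\right)\right)} = -504 - \frac{1}{2} \frac{1}{-377 - 168} \left(-19\right) = -504 - \frac{1}{2} \frac{1}{-545} \left(-19\right) = -504 - \frac{1}{2} \left(- \frac{1}{545}\right) \left(-19\right) = -504 - \frac{19}{1090} = - \frac{549379}{1090}$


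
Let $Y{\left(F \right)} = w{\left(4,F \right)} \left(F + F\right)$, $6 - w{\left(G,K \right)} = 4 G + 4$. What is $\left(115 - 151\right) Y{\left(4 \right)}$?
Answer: $4032$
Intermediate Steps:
$w{\left(G,K \right)} = 2 - 4 G$ ($w{\left(G,K \right)} = 6 - \left(4 G + 4\right) = 6 - \left(4 + 4 G\right) = 2 - 4 G$)
$Y{\left(F \right)} = - 28 F$ ($Y{\left(F \right)} = \left(2 - 16\right) \left(F + F\right) = \left(2 - 16\right) 2 F = - 14 \cdot 2 F = - 28 F$)
$\left(115 - 151\right) Y{\left(4 \right)} = \left(115 - 151\right) \left(\left(-28\right) 4\right) = \left(-36\right) \left(-112\right) = 4032$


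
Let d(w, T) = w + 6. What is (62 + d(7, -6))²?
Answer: 5625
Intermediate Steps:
d(w, T) = 6 + w
(62 + d(7, -6))² = (62 + (6 + 7))² = (62 + 13)² = 75² = 5625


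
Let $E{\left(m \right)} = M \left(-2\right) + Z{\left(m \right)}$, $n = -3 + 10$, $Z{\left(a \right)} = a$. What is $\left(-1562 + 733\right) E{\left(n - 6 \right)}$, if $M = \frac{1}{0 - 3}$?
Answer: $- \frac{4145}{3} \approx -1381.7$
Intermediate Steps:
$n = 7$
$M = - \frac{1}{3}$ ($M = \frac{1}{-3} = - \frac{1}{3} \approx -0.33333$)
$E{\left(m \right)} = \frac{2}{3} + m$ ($E{\left(m \right)} = \left(- \frac{1}{3}\right) \left(-2\right) + m = \frac{2}{3} + m$)
$\left(-1562 + 733\right) E{\left(n - 6 \right)} = \left(-1562 + 733\right) \left(\frac{2}{3} + \left(7 - 6\right)\right) = - 829 \left(\frac{2}{3} + 1\right) = \left(-829\right) \frac{5}{3} = - \frac{4145}{3}$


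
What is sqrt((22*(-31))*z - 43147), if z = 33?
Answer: I*sqrt(65653) ≈ 256.23*I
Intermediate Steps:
sqrt((22*(-31))*z - 43147) = sqrt((22*(-31))*33 - 43147) = sqrt(-682*33 - 43147) = sqrt(-22506 - 43147) = sqrt(-65653) = I*sqrt(65653)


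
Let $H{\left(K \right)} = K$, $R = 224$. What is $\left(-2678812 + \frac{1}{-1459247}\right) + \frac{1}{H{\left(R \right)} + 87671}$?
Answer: $- \frac{343585806880931428}{128260515065} \approx -2.6788 \cdot 10^{6}$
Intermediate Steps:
$\left(-2678812 + \frac{1}{-1459247}\right) + \frac{1}{H{\left(R \right)} + 87671} = \left(-2678812 + \frac{1}{-1459247}\right) + \frac{1}{224 + 87671} = \left(-2678812 - \frac{1}{1459247}\right) + \frac{1}{87895} = - \frac{3909048374565}{1459247} + \frac{1}{87895} = - \frac{343585806880931428}{128260515065}$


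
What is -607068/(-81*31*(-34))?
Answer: -11242/1581 ≈ -7.1107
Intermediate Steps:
-607068/(-81*31*(-34)) = -607068/((-2511*(-34))) = -607068/85374 = -607068*1/85374 = -11242/1581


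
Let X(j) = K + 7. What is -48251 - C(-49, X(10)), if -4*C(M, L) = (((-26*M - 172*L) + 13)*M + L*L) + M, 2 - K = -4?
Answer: -146383/4 ≈ -36596.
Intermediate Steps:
K = 6 (K = 2 - 1*(-4) = 2 + 4 = 6)
X(j) = 13 (X(j) = 6 + 7 = 13)
C(M, L) = -M/4 - L**2/4 - M*(13 - 172*L - 26*M)/4 (C(M, L) = -((((-26*M - 172*L) + 13)*M + L*L) + M)/4 = -((((-172*L - 26*M) + 13)*M + L**2) + M)/4 = -(((13 - 172*L - 26*M)*M + L**2) + M)/4 = -((M*(13 - 172*L - 26*M) + L**2) + M)/4 = -((L**2 + M*(13 - 172*L - 26*M)) + M)/4 = -(M + L**2 + M*(13 - 172*L - 26*M))/4 = -M/4 - L**2/4 - M*(13 - 172*L - 26*M)/4)
-48251 - C(-49, X(10)) = -48251 - (-7/2*(-49) - 1/4*13**2 + (13/2)*(-49)**2 + 43*13*(-49)) = -48251 - (343/2 - 1/4*169 + (13/2)*2401 - 27391) = -48251 - (343/2 - 169/4 + 31213/2 - 27391) = -48251 - 1*(-46621/4) = -48251 + 46621/4 = -146383/4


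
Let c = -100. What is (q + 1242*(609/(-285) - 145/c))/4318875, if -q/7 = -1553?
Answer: 1903409/820586250 ≈ 0.0023196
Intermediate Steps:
q = 10871 (q = -7*(-1553) = 10871)
(q + 1242*(609/(-285) - 145/c))/4318875 = (10871 + 1242*(609/(-285) - 145/(-100)))/4318875 = (10871 + 1242*(609*(-1/285) - 145*(-1/100)))*(1/4318875) = (10871 + 1242*(-203/95 + 29/20))*(1/4318875) = (10871 + 1242*(-261/380))*(1/4318875) = (10871 - 162081/190)*(1/4318875) = (1903409/190)*(1/4318875) = 1903409/820586250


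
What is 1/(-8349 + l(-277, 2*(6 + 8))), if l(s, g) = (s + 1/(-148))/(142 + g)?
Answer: -25160/210101837 ≈ -0.00011975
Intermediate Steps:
l(s, g) = (-1/148 + s)/(142 + g) (l(s, g) = (s - 1/148)/(142 + g) = (-1/148 + s)/(142 + g))
1/(-8349 + l(-277, 2*(6 + 8))) = 1/(-8349 + (-1/148 - 277)/(142 + 2*(6 + 8))) = 1/(-8349 - 40997/148/(142 + 2*14)) = 1/(-8349 - 40997/148/(142 + 28)) = 1/(-8349 - 40997/148/170) = 1/(-8349 + (1/170)*(-40997/148)) = 1/(-8349 - 40997/25160) = 1/(-210101837/25160) = -25160/210101837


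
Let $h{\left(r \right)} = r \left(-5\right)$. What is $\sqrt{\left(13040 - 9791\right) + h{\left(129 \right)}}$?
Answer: $2 \sqrt{651} \approx 51.029$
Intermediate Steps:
$h{\left(r \right)} = - 5 r$
$\sqrt{\left(13040 - 9791\right) + h{\left(129 \right)}} = \sqrt{\left(13040 - 9791\right) - 645} = \sqrt{3249 - 645} = \sqrt{2604} = 2 \sqrt{651}$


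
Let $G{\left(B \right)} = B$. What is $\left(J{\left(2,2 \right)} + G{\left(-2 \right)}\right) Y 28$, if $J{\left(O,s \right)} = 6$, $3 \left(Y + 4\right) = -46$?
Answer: $- \frac{6496}{3} \approx -2165.3$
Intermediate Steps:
$Y = - \frac{58}{3}$ ($Y = -4 + \frac{1}{3} \left(-46\right) = -4 - \frac{46}{3} = - \frac{58}{3} \approx -19.333$)
$\left(J{\left(2,2 \right)} + G{\left(-2 \right)}\right) Y 28 = \left(6 - 2\right) \left(- \frac{58}{3}\right) 28 = 4 \left(- \frac{58}{3}\right) 28 = \left(- \frac{232}{3}\right) 28 = - \frac{6496}{3}$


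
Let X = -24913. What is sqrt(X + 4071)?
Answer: I*sqrt(20842) ≈ 144.37*I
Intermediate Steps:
sqrt(X + 4071) = sqrt(-24913 + 4071) = sqrt(-20842) = I*sqrt(20842)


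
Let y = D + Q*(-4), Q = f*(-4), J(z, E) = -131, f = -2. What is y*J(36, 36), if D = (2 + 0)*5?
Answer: 2882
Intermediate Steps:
D = 10 (D = 2*5 = 10)
Q = 8 (Q = -2*(-4) = 8)
y = -22 (y = 10 + 8*(-4) = 10 - 32 = -22)
y*J(36, 36) = -22*(-131) = 2882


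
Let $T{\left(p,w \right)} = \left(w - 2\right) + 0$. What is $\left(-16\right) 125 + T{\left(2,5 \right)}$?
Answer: $-1997$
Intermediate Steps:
$T{\left(p,w \right)} = -2 + w$ ($T{\left(p,w \right)} = \left(-2 + w\right) + 0 = -2 + w$)
$\left(-16\right) 125 + T{\left(2,5 \right)} = \left(-16\right) 125 + \left(-2 + 5\right) = -2000 + 3 = -1997$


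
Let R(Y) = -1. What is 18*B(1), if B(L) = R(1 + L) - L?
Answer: -36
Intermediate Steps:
B(L) = -1 - L
18*B(1) = 18*(-1 - 1*1) = 18*(-1 - 1) = 18*(-2) = -36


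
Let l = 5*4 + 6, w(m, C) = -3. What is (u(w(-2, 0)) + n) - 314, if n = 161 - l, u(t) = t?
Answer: -182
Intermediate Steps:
l = 26 (l = 20 + 6 = 26)
n = 135 (n = 161 - 1*26 = 161 - 26 = 135)
(u(w(-2, 0)) + n) - 314 = (-3 + 135) - 314 = 132 - 314 = -182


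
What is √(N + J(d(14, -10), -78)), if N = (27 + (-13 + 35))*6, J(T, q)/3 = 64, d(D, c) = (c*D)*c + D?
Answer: 9*√6 ≈ 22.045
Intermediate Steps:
d(D, c) = D + D*c² (d(D, c) = (D*c)*c + D = D*c² + D = D + D*c²)
J(T, q) = 192 (J(T, q) = 3*64 = 192)
N = 294 (N = (27 + 22)*6 = 49*6 = 294)
√(N + J(d(14, -10), -78)) = √(294 + 192) = √486 = 9*√6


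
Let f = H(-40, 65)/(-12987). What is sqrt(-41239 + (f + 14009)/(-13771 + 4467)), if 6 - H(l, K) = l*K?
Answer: I*sqrt(16725479045445317082)/20138508 ≈ 203.08*I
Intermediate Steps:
H(l, K) = 6 - K*l (H(l, K) = 6 - l*K = 6 - K*l)
f = -2606/12987 (f = (6 - 1*65*(-40))/(-12987) = (6 + 2600)*(-1/12987) = 2606*(-1/12987) = -2606/12987 ≈ -0.20066)
sqrt(-41239 + (f + 14009)/(-13771 + 4467)) = sqrt(-41239 + (-2606/12987 + 14009)/(-13771 + 4467)) = sqrt(-41239 + (181932277/12987)/(-9304)) = sqrt(-41239 + (181932277/12987)*(-1/9304)) = sqrt(-41239 - 181932277/120831048) = sqrt(-4983133520749/120831048) = I*sqrt(16725479045445317082)/20138508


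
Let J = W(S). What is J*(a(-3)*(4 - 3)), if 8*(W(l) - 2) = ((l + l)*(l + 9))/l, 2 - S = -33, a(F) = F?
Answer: -39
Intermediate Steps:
S = 35 (S = 2 - 1*(-33) = 2 + 33 = 35)
W(l) = 17/4 + l/4 (W(l) = 2 + (((l + l)*(l + 9))/l)/8 = 2 + (((2*l)*(9 + l))/l)/8 = 2 + ((2*l*(9 + l))/l)/8 = 2 + (18 + 2*l)/8 = 2 + (9/4 + l/4) = 17/4 + l/4)
J = 13 (J = 17/4 + (¼)*35 = 17/4 + 35/4 = 13)
J*(a(-3)*(4 - 3)) = 13*(-3*(4 - 3)) = 13*(-3*1) = 13*(-3) = -39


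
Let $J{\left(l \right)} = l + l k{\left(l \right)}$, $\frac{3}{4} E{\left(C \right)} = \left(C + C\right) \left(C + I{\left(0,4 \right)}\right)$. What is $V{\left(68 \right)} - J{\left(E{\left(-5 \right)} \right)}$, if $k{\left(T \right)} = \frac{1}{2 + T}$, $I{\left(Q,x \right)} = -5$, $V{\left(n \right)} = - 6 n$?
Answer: $- \frac{330272}{609} \approx -542.32$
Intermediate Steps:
$E{\left(C \right)} = \frac{8 C \left(-5 + C\right)}{3}$ ($E{\left(C \right)} = \frac{4 \left(C + C\right) \left(C - 5\right)}{3} = \frac{4 \cdot 2 C \left(-5 + C\right)}{3} = \frac{8 C \left(-5 + C\right)}{3}$)
$J{\left(l \right)} = l + \frac{l}{2 + l}$
$V{\left(68 \right)} - J{\left(E{\left(-5 \right)} \right)} = \left(-6\right) 68 - \frac{\frac{8}{3} \left(-5\right) \left(-5 - 5\right) \left(3 + \frac{8}{3} \left(-5\right) \left(-5 - 5\right)\right)}{2 + \frac{8}{3} \left(-5\right) \left(-5 - 5\right)} = -408 - \frac{\frac{8}{3} \left(-5\right) \left(-10\right) \left(3 + \frac{8}{3} \left(-5\right) \left(-10\right)\right)}{2 + \frac{8}{3} \left(-5\right) \left(-10\right)} = -408 - \frac{400 \left(3 + \frac{400}{3}\right)}{3 \left(2 + \frac{400}{3}\right)} = -408 - \frac{400}{3} \frac{1}{\frac{406}{3}} \cdot \frac{409}{3} = -408 - \frac{400}{3} \cdot \frac{3}{406} \cdot \frac{409}{3} = -408 - \frac{81800}{609} = - \frac{330272}{609}$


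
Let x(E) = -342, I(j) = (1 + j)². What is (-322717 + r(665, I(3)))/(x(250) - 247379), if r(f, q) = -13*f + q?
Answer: 331346/247721 ≈ 1.3376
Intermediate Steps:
r(f, q) = q - 13*f
(-322717 + r(665, I(3)))/(x(250) - 247379) = (-322717 + ((1 + 3)² - 13*665))/(-342 - 247379) = (-322717 + (4² - 8645))/(-247721) = (-322717 + (16 - 8645))*(-1/247721) = (-322717 - 8629)*(-1/247721) = -331346*(-1/247721) = 331346/247721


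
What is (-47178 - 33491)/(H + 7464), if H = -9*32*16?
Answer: -80669/2856 ≈ -28.245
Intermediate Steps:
H = -4608 (H = -288*16 = -4608)
(-47178 - 33491)/(H + 7464) = (-47178 - 33491)/(-4608 + 7464) = -80669/2856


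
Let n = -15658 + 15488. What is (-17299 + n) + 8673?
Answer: -8796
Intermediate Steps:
n = -170
(-17299 + n) + 8673 = (-17299 - 170) + 8673 = -17469 + 8673 = -8796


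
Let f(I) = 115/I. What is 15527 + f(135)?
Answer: 419252/27 ≈ 15528.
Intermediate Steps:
15527 + f(135) = 15527 + 115/135 = 15527 + 115*(1/135) = 15527 + 23/27 = 419252/27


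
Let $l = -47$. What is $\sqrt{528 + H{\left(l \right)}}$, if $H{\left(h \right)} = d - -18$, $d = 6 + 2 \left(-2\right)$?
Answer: $2 \sqrt{137} \approx 23.409$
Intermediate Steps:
$d = 2$ ($d = 6 - 4 = 2$)
$H{\left(h \right)} = 20$ ($H{\left(h \right)} = 2 - -18 = 2 + 18 = 20$)
$\sqrt{528 + H{\left(l \right)}} = \sqrt{528 + 20} = \sqrt{548} = 2 \sqrt{137}$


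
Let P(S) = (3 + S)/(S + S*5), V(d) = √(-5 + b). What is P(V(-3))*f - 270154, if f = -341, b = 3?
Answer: -1621265/6 + 341*I*√2/4 ≈ -2.7021e+5 + 120.56*I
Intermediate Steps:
V(d) = I*√2 (V(d) = √(-5 + 3) = √(-2) = I*√2)
P(S) = (3 + S)/(6*S) (P(S) = (3 + S)/(S + 5*S) = (3 + S)/((6*S)) = (3 + S)*(1/(6*S)) = (3 + S)/(6*S))
P(V(-3))*f - 270154 = ((3 + I*√2)/(6*((I*√2))))*(-341) - 270154 = ((-I*√2/2)*(3 + I*√2)/6)*(-341) - 270154 = -I*√2*(3 + I*√2)/12*(-341) - 270154 = 341*I*√2*(3 + I*√2)/12 - 270154 = -270154 + 341*I*√2*(3 + I*√2)/12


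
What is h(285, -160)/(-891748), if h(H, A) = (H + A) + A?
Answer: 35/891748 ≈ 3.9249e-5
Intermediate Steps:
h(H, A) = H + 2*A (h(H, A) = (A + H) + A = H + 2*A)
h(285, -160)/(-891748) = (285 + 2*(-160))/(-891748) = (285 - 320)*(-1/891748) = -35*(-1/891748) = 35/891748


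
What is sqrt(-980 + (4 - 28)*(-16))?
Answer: 2*I*sqrt(149) ≈ 24.413*I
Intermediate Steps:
sqrt(-980 + (4 - 28)*(-16)) = sqrt(-980 - 24*(-16)) = sqrt(-980 + 384) = sqrt(-596) = 2*I*sqrt(149)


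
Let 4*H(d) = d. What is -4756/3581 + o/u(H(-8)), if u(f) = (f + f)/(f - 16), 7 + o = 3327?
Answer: 53495384/3581 ≈ 14939.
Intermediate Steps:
o = 3320 (o = -7 + 3327 = 3320)
H(d) = d/4
u(f) = 2*f/(-16 + f) (u(f) = (2*f)/(-16 + f) = 2*f/(-16 + f))
-4756/3581 + o/u(H(-8)) = -4756/3581 + 3320/((2*((¼)*(-8))/(-16 + (¼)*(-8)))) = -4756*1/3581 + 3320/((2*(-2)/(-16 - 2))) = -4756/3581 + 3320/((2*(-2)/(-18))) = -4756/3581 + 3320/((2*(-2)*(-1/18))) = -4756/3581 + 3320/(2/9) = -4756/3581 + 3320*(9/2) = -4756/3581 + 14940 = 53495384/3581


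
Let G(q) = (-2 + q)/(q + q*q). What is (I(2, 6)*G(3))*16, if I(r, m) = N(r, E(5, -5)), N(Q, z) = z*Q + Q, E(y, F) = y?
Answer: 16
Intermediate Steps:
N(Q, z) = Q + Q*z (N(Q, z) = Q*z + Q = Q + Q*z)
I(r, m) = 6*r (I(r, m) = r*(1 + 5) = r*6 = 6*r)
G(q) = (-2 + q)/(q + q**2)
(I(2, 6)*G(3))*16 = ((6*2)*((-2 + 3)/(3*(1 + 3))))*16 = (12*((1/3)*1/4))*16 = (12*((1/3)*(1/4)*1))*16 = (12*(1/12))*16 = 1*16 = 16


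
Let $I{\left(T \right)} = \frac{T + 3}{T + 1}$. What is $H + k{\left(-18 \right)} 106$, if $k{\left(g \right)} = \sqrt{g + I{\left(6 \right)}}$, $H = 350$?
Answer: $350 + \frac{318 i \sqrt{91}}{7} \approx 350.0 + 433.36 i$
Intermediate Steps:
$I{\left(T \right)} = \frac{3 + T}{1 + T}$
$k{\left(g \right)} = \sqrt{\frac{9}{7} + g}$ ($k{\left(g \right)} = \sqrt{g + \frac{3 + 6}{1 + 6}} = \sqrt{g + \frac{1}{7} \cdot 9} = \sqrt{g + \frac{9}{7}} = \sqrt{\frac{9}{7} + g}$)
$H + k{\left(-18 \right)} 106 = 350 + \frac{\sqrt{63 + 49 \left(-18\right)}}{7} \cdot 106 = 350 + \frac{\sqrt{63 - 882}}{7} \cdot 106 = 350 + \frac{\sqrt{-819}}{7} \cdot 106 = 350 + \frac{3 i \sqrt{91}}{7} \cdot 106 = 350 + \frac{318 i \sqrt{91}}{7}$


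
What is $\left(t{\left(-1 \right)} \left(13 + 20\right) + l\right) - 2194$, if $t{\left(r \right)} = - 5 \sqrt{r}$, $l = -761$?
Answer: $-2955 - 165 i \approx -2955.0 - 165.0 i$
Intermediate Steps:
$\left(t{\left(-1 \right)} \left(13 + 20\right) + l\right) - 2194 = \left(- 5 \sqrt{-1} \left(13 + 20\right) - 761\right) - 2194 = \left(- 5 i 33 - 761\right) - 2194 = \left(- 165 i - 761\right) - 2194 = \left(-761 - 165 i\right) - 2194 = -2955 - 165 i$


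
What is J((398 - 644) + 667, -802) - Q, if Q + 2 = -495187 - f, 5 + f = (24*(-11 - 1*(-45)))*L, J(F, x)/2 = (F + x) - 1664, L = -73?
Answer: 431526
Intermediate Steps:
J(F, x) = -3328 + 2*F + 2*x (J(F, x) = 2*((F + x) - 1664) = 2*(-1664 + F + x) = -3328 + 2*F + 2*x)
f = -59573 (f = -5 + (24*(-11 - 1*(-45)))*(-73) = -5 + (24*(-11 + 45))*(-73) = -5 + (24*34)*(-73) = -5 + 816*(-73) = -5 - 59568 = -59573)
Q = -435616 (Q = -2 + (-495187 - 1*(-59573)) = -2 + (-495187 + 59573) = -2 - 435614 = -435616)
J((398 - 644) + 667, -802) - Q = (-3328 + 2*((398 - 644) + 667) + 2*(-802)) - 1*(-435616) = (-3328 + 2*(-246 + 667) - 1604) + 435616 = (-3328 + 2*421 - 1604) + 435616 = (-3328 + 842 - 1604) + 435616 = -4090 + 435616 = 431526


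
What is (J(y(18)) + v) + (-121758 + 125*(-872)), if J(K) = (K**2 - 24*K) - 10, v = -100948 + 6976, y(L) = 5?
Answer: -324835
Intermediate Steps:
v = -93972
J(K) = -10 + K**2 - 24*K
(J(y(18)) + v) + (-121758 + 125*(-872)) = ((-10 + 5**2 - 24*5) - 93972) + (-121758 + 125*(-872)) = ((-10 + 25 - 120) - 93972) + (-121758 - 109000) = (-105 - 93972) - 230758 = -94077 - 230758 = -324835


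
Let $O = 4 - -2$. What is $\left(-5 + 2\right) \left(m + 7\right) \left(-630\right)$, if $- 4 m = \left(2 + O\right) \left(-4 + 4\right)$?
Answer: $13230$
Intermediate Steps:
$O = 6$ ($O = 4 + 2 = 6$)
$m = 0$ ($m = - \frac{\left(2 + 6\right) \left(-4 + 4\right)}{4} = - \frac{8 \cdot 0}{4} = \left(- \frac{1}{4}\right) 0 = 0$)
$\left(-5 + 2\right) \left(m + 7\right) \left(-630\right) = \left(-5 + 2\right) \left(0 + 7\right) \left(-630\right) = \left(-3\right) 7 \left(-630\right) = \left(-21\right) \left(-630\right) = 13230$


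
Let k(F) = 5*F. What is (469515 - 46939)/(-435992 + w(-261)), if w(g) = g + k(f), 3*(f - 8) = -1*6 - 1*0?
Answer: -422576/436223 ≈ -0.96872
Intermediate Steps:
f = 6 (f = 8 + (-1*6 - 1*0)/3 = 8 + (-6 + 0)/3 = 8 + (⅓)*(-6) = 8 - 2 = 6)
w(g) = 30 + g (w(g) = g + 5*6 = g + 30 = 30 + g)
(469515 - 46939)/(-435992 + w(-261)) = (469515 - 46939)/(-435992 + (30 - 261)) = 422576/(-435992 - 231) = 422576/(-436223) = 422576*(-1/436223) = -422576/436223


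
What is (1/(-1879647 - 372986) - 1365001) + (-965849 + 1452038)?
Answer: -1979640911997/2252633 ≈ -8.7881e+5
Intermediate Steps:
(1/(-1879647 - 372986) - 1365001) + (-965849 + 1452038) = (1/(-2252633) - 1365001) + 486189 = (-1/2252633 - 1365001) + 486189 = -3074846297634/2252633 + 486189 = -1979640911997/2252633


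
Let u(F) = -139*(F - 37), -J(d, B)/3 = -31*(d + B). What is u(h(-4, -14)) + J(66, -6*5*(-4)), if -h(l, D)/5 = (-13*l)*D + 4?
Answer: -480739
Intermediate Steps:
h(l, D) = -20 + 65*D*l (h(l, D) = -5*((-13*l)*D + 4) = -5*(-13*D*l + 4) = -5*(4 - 13*D*l) = -20 + 65*D*l)
J(d, B) = 93*B + 93*d (J(d, B) = -(-93)*(d + B) = -(-93)*(B + d) = -3*(-31*B - 31*d) = 93*B + 93*d)
u(F) = 5143 - 139*F (u(F) = -139*(-37 + F) = 5143 - 139*F)
u(h(-4, -14)) + J(66, -6*5*(-4)) = (5143 - 139*(-20 + 65*(-14)*(-4))) + (93*(-6*5*(-4)) + 93*66) = (5143 - 139*(-20 + 3640)) + (93*(-30*(-4)) + 6138) = (5143 - 139*3620) + (93*120 + 6138) = (5143 - 503180) + (11160 + 6138) = -498037 + 17298 = -480739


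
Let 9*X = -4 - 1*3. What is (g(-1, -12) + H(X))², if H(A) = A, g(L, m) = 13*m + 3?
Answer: 1915456/81 ≈ 23648.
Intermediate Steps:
g(L, m) = 3 + 13*m
X = -7/9 (X = (-4 - 1*3)/9 = (-4 - 3)/9 = (⅑)*(-7) = -7/9 ≈ -0.77778)
(g(-1, -12) + H(X))² = ((3 + 13*(-12)) - 7/9)² = ((3 - 156) - 7/9)² = (-153 - 7/9)² = (-1384/9)² = 1915456/81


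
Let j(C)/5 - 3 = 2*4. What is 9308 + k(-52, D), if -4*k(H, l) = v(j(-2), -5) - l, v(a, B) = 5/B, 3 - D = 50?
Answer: 18593/2 ≈ 9296.5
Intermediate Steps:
j(C) = 55 (j(C) = 15 + 5*(2*4) = 15 + 5*8 = 15 + 40 = 55)
D = -47 (D = 3 - 1*50 = 3 - 50 = -47)
k(H, l) = ¼ + l/4 (k(H, l) = -(5/(-5) - l)/4 = -(5*(-⅕) - l)/4 = -(-1 - l)/4 = ¼ + l/4)
9308 + k(-52, D) = 9308 + (¼ + (¼)*(-47)) = 9308 + (¼ - 47/4) = 9308 - 23/2 = 18593/2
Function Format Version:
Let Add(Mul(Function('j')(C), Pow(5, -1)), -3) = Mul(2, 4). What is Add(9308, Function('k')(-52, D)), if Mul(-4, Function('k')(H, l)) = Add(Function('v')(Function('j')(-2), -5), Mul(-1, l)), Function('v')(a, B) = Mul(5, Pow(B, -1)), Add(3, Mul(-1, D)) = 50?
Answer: Rational(18593, 2) ≈ 9296.5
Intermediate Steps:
Function('j')(C) = 55 (Function('j')(C) = Add(15, Mul(5, Mul(2, 4))) = Add(15, Mul(5, 8)) = Add(15, 40) = 55)
D = -47 (D = Add(3, Mul(-1, 50)) = Add(3, -50) = -47)
Function('k')(H, l) = Add(Rational(1, 4), Mul(Rational(1, 4), l)) (Function('k')(H, l) = Mul(Rational(-1, 4), Add(Mul(5, Pow(-5, -1)), Mul(-1, l))) = Mul(Rational(-1, 4), Add(Mul(5, Rational(-1, 5)), Mul(-1, l))) = Mul(Rational(-1, 4), Add(-1, Mul(-1, l))) = Add(Rational(1, 4), Mul(Rational(1, 4), l)))
Add(9308, Function('k')(-52, D)) = Add(9308, Add(Rational(1, 4), Mul(Rational(1, 4), -47))) = Add(9308, Add(Rational(1, 4), Rational(-47, 4))) = Add(9308, Rational(-23, 2)) = Rational(18593, 2)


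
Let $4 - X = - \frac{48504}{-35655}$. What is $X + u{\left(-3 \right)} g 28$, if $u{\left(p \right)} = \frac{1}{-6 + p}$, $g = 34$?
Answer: $- \frac{11032172}{106965} \approx -103.14$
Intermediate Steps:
$X = \frac{31372}{11885}$ ($X = 4 - - \frac{48504}{-35655} = 4 - \left(-48504\right) \left(- \frac{1}{35655}\right) = 4 - \frac{16168}{11885} = \frac{31372}{11885} \approx 2.6396$)
$X + u{\left(-3 \right)} g 28 = \frac{31372}{11885} + \frac{1}{-6 - 3} \cdot 34 \cdot 28 = \frac{31372}{11885} + \frac{1}{-9} \cdot 34 \cdot 28 = \frac{31372}{11885} + \left(- \frac{1}{9}\right) 34 \cdot 28 = \frac{31372}{11885} - \frac{952}{9} = - \frac{11032172}{106965}$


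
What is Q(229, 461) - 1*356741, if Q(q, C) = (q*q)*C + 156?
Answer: 23818716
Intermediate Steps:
Q(q, C) = 156 + C*q² (Q(q, C) = q²*C + 156 = C*q² + 156 = 156 + C*q²)
Q(229, 461) - 1*356741 = (156 + 461*229²) - 1*356741 = (156 + 461*52441) - 356741 = (156 + 24175301) - 356741 = 24175457 - 356741 = 23818716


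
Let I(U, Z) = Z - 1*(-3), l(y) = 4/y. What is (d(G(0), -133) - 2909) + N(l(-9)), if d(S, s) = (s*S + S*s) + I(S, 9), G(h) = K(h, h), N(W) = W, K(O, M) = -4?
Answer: -16501/9 ≈ -1833.4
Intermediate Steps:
G(h) = -4
I(U, Z) = 3 + Z (I(U, Z) = Z + 3 = 3 + Z)
d(S, s) = 12 + 2*S*s (d(S, s) = (s*S + S*s) + (3 + 9) = (S*s + S*s) + 12 = 2*S*s + 12 = 12 + 2*S*s)
(d(G(0), -133) - 2909) + N(l(-9)) = ((12 + 2*(-4)*(-133)) - 2909) + 4/(-9) = ((12 + 1064) - 2909) + 4*(-⅑) = (1076 - 2909) - 4/9 = -1833 - 4/9 = -16501/9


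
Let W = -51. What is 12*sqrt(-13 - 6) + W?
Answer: -51 + 12*I*sqrt(19) ≈ -51.0 + 52.307*I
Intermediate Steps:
12*sqrt(-13 - 6) + W = 12*sqrt(-13 - 6) - 51 = 12*sqrt(-19) - 51 = 12*(I*sqrt(19)) - 51 = 12*I*sqrt(19) - 51 = -51 + 12*I*sqrt(19)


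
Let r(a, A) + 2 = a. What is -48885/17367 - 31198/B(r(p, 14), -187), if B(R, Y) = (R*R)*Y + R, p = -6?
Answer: -7271849/34664532 ≈ -0.20978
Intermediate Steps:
r(a, A) = -2 + a
B(R, Y) = R + Y*R**2 (B(R, Y) = R**2*Y + R = Y*R**2 + R = R + Y*R**2)
-48885/17367 - 31198/B(r(p, 14), -187) = -48885/17367 - 31198*1/((1 + (-2 - 6)*(-187))*(-2 - 6)) = -48885*1/17367 - 31198*(-1/(8*(1 - 8*(-187)))) = -16295/5789 - 31198*(-1/(8*(1 + 1496))) = -16295/5789 - 31198/((-8*1497)) = -16295/5789 - 31198/(-11976) = -16295/5789 - 31198*(-1/11976) = -16295/5789 + 15599/5988 = -7271849/34664532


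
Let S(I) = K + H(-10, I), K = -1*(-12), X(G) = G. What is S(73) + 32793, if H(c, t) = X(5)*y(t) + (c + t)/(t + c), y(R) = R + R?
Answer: 33536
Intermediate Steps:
y(R) = 2*R
H(c, t) = 1 + 10*t (H(c, t) = 5*(2*t) + (c + t)/(t + c) = 10*t + (c + t)/(c + t) = 10*t + 1 = 1 + 10*t)
K = 12
S(I) = 13 + 10*I (S(I) = 12 + (1 + 10*I) = 13 + 10*I)
S(73) + 32793 = (13 + 10*73) + 32793 = (13 + 730) + 32793 = 743 + 32793 = 33536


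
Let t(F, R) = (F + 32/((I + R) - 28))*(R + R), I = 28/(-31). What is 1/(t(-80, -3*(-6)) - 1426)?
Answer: -169/745570 ≈ -0.00022667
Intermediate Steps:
I = -28/31 (I = 28*(-1/31) = -28/31 ≈ -0.90323)
t(F, R) = 2*R*(F + 32/(-896/31 + R)) (t(F, R) = (F + 32/((-28/31 + R) - 28))*(R + R) = (F + 32/(-896/31 + R))*(2*R) = 2*R*(F + 32/(-896/31 + R)))
1/(t(-80, -3*(-6)) - 1426) = 1/(2*(-3*(-6))*(992 - 896*(-80) + 31*(-80)*(-3*(-6)))/(-896 + 31*(-3*(-6))) - 1426) = 1/(2*18*(992 + 71680 + 31*(-80)*18)/(-896 + 31*18) - 1426) = 1/(2*18*(992 + 71680 - 44640)/(-896 + 558) - 1426) = 1/(2*18*28032/(-338) - 1426) = 1/(2*18*(-1/338)*28032 - 1426) = 1/(-504576/169 - 1426) = 1/(-745570/169) = -169/745570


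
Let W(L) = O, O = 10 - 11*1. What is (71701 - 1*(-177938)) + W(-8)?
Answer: 249638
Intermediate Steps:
O = -1 (O = 10 - 11 = -1)
W(L) = -1
(71701 - 1*(-177938)) + W(-8) = (71701 - 1*(-177938)) - 1 = (71701 + 177938) - 1 = 249639 - 1 = 249638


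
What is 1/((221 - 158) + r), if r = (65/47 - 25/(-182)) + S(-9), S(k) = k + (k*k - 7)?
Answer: 8554/1107917 ≈ 0.0077208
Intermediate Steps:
S(k) = -7 + k + k**2 (S(k) = k + (k**2 - 7) = k + (-7 + k**2) = -7 + k + k**2)
r = 569015/8554 (r = (65/47 - 25/(-182)) + (-7 - 9 + (-9)**2) = (65*(1/47) - 25*(-1/182)) + (-7 - 9 + 81) = (65/47 + 25/182) + 65 = 13005/8554 + 65 = 569015/8554 ≈ 66.520)
1/((221 - 158) + r) = 1/((221 - 158) + 569015/8554) = 1/(63 + 569015/8554) = 1/(1107917/8554) = 8554/1107917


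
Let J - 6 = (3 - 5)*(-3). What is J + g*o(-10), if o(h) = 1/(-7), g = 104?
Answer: -20/7 ≈ -2.8571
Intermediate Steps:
J = 12 (J = 6 + (3 - 5)*(-3) = 6 - 2*(-3) = 6 + 6 = 12)
o(h) = -1/7
J + g*o(-10) = 12 + 104*(-1/7) = 12 - 104/7 = -20/7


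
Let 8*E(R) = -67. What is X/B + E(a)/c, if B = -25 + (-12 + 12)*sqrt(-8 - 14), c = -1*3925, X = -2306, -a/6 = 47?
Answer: 2896403/31400 ≈ 92.242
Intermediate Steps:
a = -282 (a = -6*47 = -282)
E(R) = -67/8 (E(R) = (1/8)*(-67) = -67/8)
c = -3925
B = -25 (B = -25 + 0*sqrt(-22) = -25 + 0*(I*sqrt(22)) = -25 + 0 = -25)
X/B + E(a)/c = -2306/(-25) - 67/8/(-3925) = -2306*(-1/25) - 67/8*(-1/3925) = 2306/25 + 67/31400 = 2896403/31400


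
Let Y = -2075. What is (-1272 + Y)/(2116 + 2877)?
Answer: -3347/4993 ≈ -0.67034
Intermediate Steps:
(-1272 + Y)/(2116 + 2877) = (-1272 - 2075)/(2116 + 2877) = -3347/4993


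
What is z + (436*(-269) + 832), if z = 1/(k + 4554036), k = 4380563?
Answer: -1040451922747/8934599 ≈ -1.1645e+5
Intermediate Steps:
z = 1/8934599 (z = 1/(4380563 + 4554036) = 1/8934599 ≈ 1.1192e-7)
z + (436*(-269) + 832) = 1/8934599 + (436*(-269) + 832) = 1/8934599 + (-117284 + 832) = 1/8934599 - 116452 = -1040451922747/8934599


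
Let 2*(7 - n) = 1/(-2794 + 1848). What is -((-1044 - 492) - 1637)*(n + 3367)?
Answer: 20255191357/1892 ≈ 1.0706e+7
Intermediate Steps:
n = 13245/1892 (n = 7 - 1/(2*(-2794 + 1848)) = 7 - ½/(-946) = 7 - ½*(-1/946) = 7 + 1/1892 = 13245/1892 ≈ 7.0005)
-((-1044 - 492) - 1637)*(n + 3367) = -((-1044 - 492) - 1637)*(13245/1892 + 3367) = -(-1536 - 1637)*6383609/1892 = -(-3173)*6383609/1892 = -1*(-20255191357/1892) = 20255191357/1892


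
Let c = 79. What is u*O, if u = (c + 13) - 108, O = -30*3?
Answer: 1440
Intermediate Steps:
O = -90
u = -16 (u = (79 + 13) - 108 = 92 - 108 = -16)
u*O = -16*(-90) = 1440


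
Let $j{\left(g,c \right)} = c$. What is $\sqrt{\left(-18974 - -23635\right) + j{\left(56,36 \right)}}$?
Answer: $\sqrt{4697} \approx 68.535$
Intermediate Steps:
$\sqrt{\left(-18974 - -23635\right) + j{\left(56,36 \right)}} = \sqrt{\left(-18974 - -23635\right) + 36} = \sqrt{\left(-18974 + 23635\right) + 36} = \sqrt{4661 + 36} = \sqrt{4697}$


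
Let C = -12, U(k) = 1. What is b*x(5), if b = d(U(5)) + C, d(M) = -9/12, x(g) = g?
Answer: -255/4 ≈ -63.750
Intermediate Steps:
d(M) = -¾ (d(M) = -9*1/12 = -¾)
b = -51/4 (b = -¾ - 12 = -51/4 ≈ -12.750)
b*x(5) = -51/4*5 = -255/4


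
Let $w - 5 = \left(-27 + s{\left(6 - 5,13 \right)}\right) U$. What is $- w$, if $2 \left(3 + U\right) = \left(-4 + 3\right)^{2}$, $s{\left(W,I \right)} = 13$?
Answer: $-40$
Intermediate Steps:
$U = - \frac{5}{2}$ ($U = -3 + \frac{\left(-4 + 3\right)^{2}}{2} = -3 + \frac{\left(-1\right)^{2}}{2} = -3 + \frac{1}{2} \cdot 1 = -3 + \frac{1}{2} = - \frac{5}{2} \approx -2.5$)
$w = 40$ ($w = 5 + \left(-27 + 13\right) \left(- \frac{5}{2}\right) = 5 - -35 = 5 + 35 = 40$)
$- w = \left(-1\right) 40 = -40$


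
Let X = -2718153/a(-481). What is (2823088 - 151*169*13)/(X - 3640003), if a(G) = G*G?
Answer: -576399145101/842157452236 ≈ -0.68443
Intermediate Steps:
a(G) = G²
X = -2718153/231361 (X = -2718153/((-481)²) = -2718153/231361 ≈ -11.749)
(2823088 - 151*169*13)/(X - 3640003) = (2823088 - 151*169*13)/(-2718153/231361 - 3640003) = (2823088 - 25519*13)/(-842157452236/231361) = (2823088 - 331747)*(-231361/842157452236) = 2491341*(-231361/842157452236) = -576399145101/842157452236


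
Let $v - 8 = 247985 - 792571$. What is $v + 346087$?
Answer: $-198491$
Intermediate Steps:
$v = -544578$ ($v = 8 + \left(247985 - 792571\right) = 8 - 544586 = -544578$)
$v + 346087 = -544578 + 346087 = -198491$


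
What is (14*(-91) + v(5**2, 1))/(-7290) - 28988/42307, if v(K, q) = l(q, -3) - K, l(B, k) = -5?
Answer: -78077096/154209015 ≈ -0.50631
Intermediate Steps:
v(K, q) = -5 - K
(14*(-91) + v(5**2, 1))/(-7290) - 28988/42307 = (14*(-91) + (-5 - 1*5**2))/(-7290) - 28988/42307 = (-1274 + (-5 - 1*25))*(-1/7290) - 28988*1/42307 = (-1274 + (-5 - 25))*(-1/7290) - 28988/42307 = (-1274 - 30)*(-1/7290) - 28988/42307 = -1304*(-1/7290) - 28988/42307 = 652/3645 - 28988/42307 = -78077096/154209015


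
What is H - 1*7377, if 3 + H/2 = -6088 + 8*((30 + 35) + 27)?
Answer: -18087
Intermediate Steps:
H = -10710 (H = -6 + 2*(-6088 + 8*((30 + 35) + 27)) = -6 + 2*(-6088 + 8*(65 + 27)) = -6 + 2*(-6088 + 8*92) = -6 + 2*(-6088 + 736) = -6 + 2*(-5352) = -6 - 10704 = -10710)
H - 1*7377 = -10710 - 1*7377 = -10710 - 7377 = -18087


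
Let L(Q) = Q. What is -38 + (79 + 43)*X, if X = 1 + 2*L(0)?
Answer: 84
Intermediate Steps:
X = 1 (X = 1 + 2*0 = 1 + 0 = 1)
-38 + (79 + 43)*X = -38 + (79 + 43)*1 = -38 + 122*1 = -38 + 122 = 84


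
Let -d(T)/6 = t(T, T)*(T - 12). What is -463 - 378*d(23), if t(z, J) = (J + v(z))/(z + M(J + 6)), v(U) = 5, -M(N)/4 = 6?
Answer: -699007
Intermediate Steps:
M(N) = -24 (M(N) = -4*6 = -24)
t(z, J) = (5 + J)/(-24 + z) (t(z, J) = (J + 5)/(z - 24) = (5 + J)/(-24 + z))
d(T) = -6*(-12 + T)*(5 + T)/(-24 + T) (d(T) = -6*(5 + T)/(-24 + T)*(T - 12) = -6*(5 + T)/(-24 + T)*(-12 + T) = -6*(-12 + T)*(5 + T)/(-24 + T))
-463 - 378*d(23) = -463 - (-2268)*(-12 + 23)*(5 + 23)/(-24 + 23) = -463 - (-2268)*11*28/(-1) = -463 - (-2268)*(-1)*11*28 = -463 - 378*1848 = -463 - 698544 = -699007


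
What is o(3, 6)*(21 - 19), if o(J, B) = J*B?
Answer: 36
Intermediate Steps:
o(J, B) = B*J
o(3, 6)*(21 - 19) = (6*3)*(21 - 19) = 18*2 = 36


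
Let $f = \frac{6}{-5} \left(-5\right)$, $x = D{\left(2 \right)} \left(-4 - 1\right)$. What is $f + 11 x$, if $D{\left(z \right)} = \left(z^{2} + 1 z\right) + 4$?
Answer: $-544$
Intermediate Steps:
$D{\left(z \right)} = 4 + z + z^{2}$ ($D{\left(z \right)} = \left(z^{2} + z\right) + 4 = \left(z + z^{2}\right) + 4 = 4 + z + z^{2}$)
$x = -50$ ($x = \left(4 + 2 + 2^{2}\right) \left(-4 - 1\right) = \left(4 + 2 + 4\right) \left(-4 - 1\right) = 10 \left(-5\right) = -50$)
$f = 6$ ($f = 6 \left(- \frac{1}{5}\right) \left(-5\right) = \left(- \frac{6}{5}\right) \left(-5\right) = 6$)
$f + 11 x = 6 + 11 \left(-50\right) = 6 - 550 = -544$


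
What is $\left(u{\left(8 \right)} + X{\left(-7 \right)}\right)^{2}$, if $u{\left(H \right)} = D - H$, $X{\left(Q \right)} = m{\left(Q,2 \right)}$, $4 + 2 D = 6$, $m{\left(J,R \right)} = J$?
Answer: $196$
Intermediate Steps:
$D = 1$ ($D = -2 + \frac{1}{2} \cdot 6 = -2 + 3 = 1$)
$X{\left(Q \right)} = Q$
$u{\left(H \right)} = 1 - H$
$\left(u{\left(8 \right)} + X{\left(-7 \right)}\right)^{2} = \left(\left(1 - 8\right) - 7\right)^{2} = \left(-7 - 7\right)^{2} = \left(-14\right)^{2} = 196$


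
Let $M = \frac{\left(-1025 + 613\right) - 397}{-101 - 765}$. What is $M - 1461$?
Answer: $- \frac{1264417}{866} \approx -1460.1$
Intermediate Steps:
$M = \frac{809}{866}$ ($M = \frac{-412 - 397}{-866} = \left(-809\right) \left(- \frac{1}{866}\right) = \frac{809}{866} \approx 0.93418$)
$M - 1461 = \frac{809}{866} - 1461 = - \frac{1264417}{866}$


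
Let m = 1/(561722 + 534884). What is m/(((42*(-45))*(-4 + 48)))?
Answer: -1/91193754960 ≈ -1.0966e-11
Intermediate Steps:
m = 1/1096606 ≈ 9.1190e-7
m/(((42*(-45))*(-4 + 48))) = 1/(1096606*(((42*(-45))*(-4 + 48)))) = 1/(1096606*((-1890*44))) = (1/1096606)/(-83160) = (1/1096606)*(-1/83160) = -1/91193754960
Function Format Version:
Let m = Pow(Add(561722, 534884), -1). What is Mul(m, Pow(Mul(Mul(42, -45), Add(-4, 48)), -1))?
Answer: Rational(-1, 91193754960) ≈ -1.0966e-11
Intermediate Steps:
m = Rational(1, 1096606) (m = Pow(1096606, -1) = Rational(1, 1096606) ≈ 9.1190e-7)
Mul(m, Pow(Mul(Mul(42, -45), Add(-4, 48)), -1)) = Mul(Rational(1, 1096606), Pow(Mul(Mul(42, -45), Add(-4, 48)), -1)) = Mul(Rational(1, 1096606), Pow(Mul(-1890, 44), -1)) = Mul(Rational(1, 1096606), Pow(-83160, -1)) = Mul(Rational(1, 1096606), Rational(-1, 83160)) = Rational(-1, 91193754960)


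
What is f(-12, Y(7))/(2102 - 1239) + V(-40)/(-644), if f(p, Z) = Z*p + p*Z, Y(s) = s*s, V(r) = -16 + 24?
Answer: -191062/138943 ≈ -1.3751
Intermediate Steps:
V(r) = 8
Y(s) = s**2
f(p, Z) = 2*Z*p (f(p, Z) = Z*p + Z*p = 2*Z*p)
f(-12, Y(7))/(2102 - 1239) + V(-40)/(-644) = (2*7**2*(-12))/(2102 - 1239) + 8/(-644) = (2*49*(-12))/863 + 8*(-1/644) = -1176*1/863 - 2/161 = -1176/863 - 2/161 = -191062/138943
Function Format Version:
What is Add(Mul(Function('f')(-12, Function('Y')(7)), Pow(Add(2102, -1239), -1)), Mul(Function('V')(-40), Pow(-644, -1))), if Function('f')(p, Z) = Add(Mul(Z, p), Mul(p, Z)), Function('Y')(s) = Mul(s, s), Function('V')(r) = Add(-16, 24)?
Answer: Rational(-191062, 138943) ≈ -1.3751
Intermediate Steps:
Function('V')(r) = 8
Function('Y')(s) = Pow(s, 2)
Function('f')(p, Z) = Mul(2, Z, p) (Function('f')(p, Z) = Add(Mul(Z, p), Mul(Z, p)) = Mul(2, Z, p))
Add(Mul(Function('f')(-12, Function('Y')(7)), Pow(Add(2102, -1239), -1)), Mul(Function('V')(-40), Pow(-644, -1))) = Add(Mul(Mul(2, Pow(7, 2), -12), Pow(Add(2102, -1239), -1)), Mul(8, Pow(-644, -1))) = Add(Mul(Mul(2, 49, -12), Pow(863, -1)), Mul(8, Rational(-1, 644))) = Add(Mul(-1176, Rational(1, 863)), Rational(-2, 161)) = Add(Rational(-1176, 863), Rational(-2, 161)) = Rational(-191062, 138943)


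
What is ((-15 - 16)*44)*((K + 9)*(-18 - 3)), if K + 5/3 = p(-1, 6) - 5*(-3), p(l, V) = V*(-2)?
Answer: 295988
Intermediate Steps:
p(l, V) = -2*V
K = 4/3 (K = -5/3 + (-2*6 - 5*(-3)) = -5/3 + (-12 + 15) = -5/3 + 3 = 4/3 ≈ 1.3333)
((-15 - 16)*44)*((K + 9)*(-18 - 3)) = ((-15 - 16)*44)*((4/3 + 9)*(-18 - 3)) = (-31*44)*((31/3)*(-21)) = -1364*(-217) = 295988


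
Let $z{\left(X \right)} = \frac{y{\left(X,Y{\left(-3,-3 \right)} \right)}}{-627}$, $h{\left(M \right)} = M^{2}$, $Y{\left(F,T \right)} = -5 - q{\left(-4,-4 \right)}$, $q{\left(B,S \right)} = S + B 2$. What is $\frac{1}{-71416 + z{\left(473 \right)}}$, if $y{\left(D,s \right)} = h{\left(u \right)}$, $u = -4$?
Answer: $- \frac{627}{44777848} \approx -1.4002 \cdot 10^{-5}$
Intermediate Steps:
$q{\left(B,S \right)} = S + 2 B$
$Y{\left(F,T \right)} = 7$ ($Y{\left(F,T \right)} = -5 - \left(-4 + 2 \left(-4\right)\right) = -5 - \left(-4 - 8\right) = -5 - -12 = -5 + 12 = 7$)
$y{\left(D,s \right)} = 16$ ($y{\left(D,s \right)} = \left(-4\right)^{2} = 16$)
$z{\left(X \right)} = - \frac{16}{627}$ ($z{\left(X \right)} = \frac{16}{-627} = 16 \left(- \frac{1}{627}\right) = - \frac{16}{627}$)
$\frac{1}{-71416 + z{\left(473 \right)}} = \frac{1}{-71416 - \frac{16}{627}} = \frac{1}{- \frac{44777848}{627}} = - \frac{627}{44777848}$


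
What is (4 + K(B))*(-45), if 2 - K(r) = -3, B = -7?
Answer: -405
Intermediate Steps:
K(r) = 5 (K(r) = 2 - 1*(-3) = 2 + 3 = 5)
(4 + K(B))*(-45) = (4 + 5)*(-45) = 9*(-45) = -405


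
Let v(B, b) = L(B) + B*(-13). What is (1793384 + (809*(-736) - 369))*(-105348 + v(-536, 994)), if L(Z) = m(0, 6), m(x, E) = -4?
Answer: -117823792944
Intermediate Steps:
L(Z) = -4
v(B, b) = -4 - 13*B (v(B, b) = -4 + B*(-13) = -4 - 13*B)
(1793384 + (809*(-736) - 369))*(-105348 + v(-536, 994)) = (1793384 + (809*(-736) - 369))*(-105348 + (-4 - 13*(-536))) = (1793384 + (-595424 - 369))*(-105348 + (-4 + 6968)) = (1793384 - 595793)*(-105348 + 6964) = 1197591*(-98384) = -117823792944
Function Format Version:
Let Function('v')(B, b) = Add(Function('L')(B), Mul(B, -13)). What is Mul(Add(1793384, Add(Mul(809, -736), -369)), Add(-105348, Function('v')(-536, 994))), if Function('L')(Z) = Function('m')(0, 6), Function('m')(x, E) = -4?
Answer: -117823792944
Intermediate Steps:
Function('L')(Z) = -4
Function('v')(B, b) = Add(-4, Mul(-13, B)) (Function('v')(B, b) = Add(-4, Mul(B, -13)) = Add(-4, Mul(-13, B)))
Mul(Add(1793384, Add(Mul(809, -736), -369)), Add(-105348, Function('v')(-536, 994))) = Mul(Add(1793384, Add(Mul(809, -736), -369)), Add(-105348, Add(-4, Mul(-13, -536)))) = Mul(Add(1793384, Add(-595424, -369)), Add(-105348, Add(-4, 6968))) = Mul(Add(1793384, -595793), Add(-105348, 6964)) = Mul(1197591, -98384) = -117823792944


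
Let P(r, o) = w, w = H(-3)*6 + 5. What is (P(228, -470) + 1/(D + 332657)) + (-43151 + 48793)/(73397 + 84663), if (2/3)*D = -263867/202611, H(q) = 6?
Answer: 20817168016689503/507294109108790 ≈ 41.036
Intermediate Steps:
D = -263867/135074 (D = 3*(-263867/202611)/2 = 3*(-263867*1/202611)/2 = (3/2)*(-263867/202611) = -263867/135074 ≈ -1.9535)
w = 41 (w = 6*6 + 5 = 36 + 5 = 41)
P(r, o) = 41
(P(228, -470) + 1/(D + 332657)) + (-43151 + 48793)/(73397 + 84663) = (41 + 1/(-263867/135074 + 332657)) + (-43151 + 48793)/(73397 + 84663) = (41 + 1/(44933047751/135074)) + 5642/158060 = (41 + 135074/44933047751) + 5642*(1/158060) = 1842255092865/44933047751 + 403/11290 = 20817168016689503/507294109108790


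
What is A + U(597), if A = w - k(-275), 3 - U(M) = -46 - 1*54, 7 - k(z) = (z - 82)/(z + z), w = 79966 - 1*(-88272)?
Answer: 92584057/550 ≈ 1.6833e+5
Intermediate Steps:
w = 168238 (w = 79966 + 88272 = 168238)
k(z) = 7 - (-82 + z)/(2*z) (k(z) = 7 - (z - 82)/(z + z) = 7 - (-82 + z)/(2*z))
U(M) = 103 (U(M) = 3 - (-46 - 1*54) = 3 - (-46 - 54) = 3 - 1*(-100) = 3 + 100 = 103)
A = 92527407/550 (A = 168238 - (13/2 + 41/(-275)) = 168238 - (13/2 + 41*(-1/275)) = 168238 - (13/2 - 41/275) = 168238 - 1*3493/550 = 168238 - 3493/550 = 92527407/550 ≈ 1.6823e+5)
A + U(597) = 92527407/550 + 103 = 92584057/550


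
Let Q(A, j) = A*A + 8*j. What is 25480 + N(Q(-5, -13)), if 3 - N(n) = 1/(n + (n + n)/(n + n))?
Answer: 1987675/78 ≈ 25483.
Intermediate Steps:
Q(A, j) = A² + 8*j
N(n) = 3 - 1/(1 + n) (N(n) = 3 - 1/(n + (n + n)/(n + n)) = 3 - 1/(n + (2*n)/((2*n))) = 3 - 1/(n + (2*n)*(1/(2*n))) = 3 - 1/(n + 1) = 3 - 1/(1 + n))
25480 + N(Q(-5, -13)) = 25480 + (2 + 3*((-5)² + 8*(-13)))/(1 + ((-5)² + 8*(-13))) = 25480 + (2 + 3*(25 - 104))/(1 + (25 - 104)) = 25480 + (2 + 3*(-79))/(1 - 79) = 25480 + (2 - 237)/(-78) = 25480 - 1/78*(-235) = 25480 + 235/78 = 1987675/78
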